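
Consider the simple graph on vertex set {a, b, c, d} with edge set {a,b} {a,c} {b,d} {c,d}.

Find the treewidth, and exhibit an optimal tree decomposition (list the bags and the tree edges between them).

Each bag holds 3 vertices, so the decomposition has width 2, which upper-bounds the treewidth. The edges a–c–d–b–a form a cycle, so G is not a tree and its treewidth is at least 2. Hence tw(G) = 2 exactly.

Treewidth 2.
One optimal decomposition is:
Bags: B1 = {a, c, d}  B2 = {a, b, d}
Tree: B1–B2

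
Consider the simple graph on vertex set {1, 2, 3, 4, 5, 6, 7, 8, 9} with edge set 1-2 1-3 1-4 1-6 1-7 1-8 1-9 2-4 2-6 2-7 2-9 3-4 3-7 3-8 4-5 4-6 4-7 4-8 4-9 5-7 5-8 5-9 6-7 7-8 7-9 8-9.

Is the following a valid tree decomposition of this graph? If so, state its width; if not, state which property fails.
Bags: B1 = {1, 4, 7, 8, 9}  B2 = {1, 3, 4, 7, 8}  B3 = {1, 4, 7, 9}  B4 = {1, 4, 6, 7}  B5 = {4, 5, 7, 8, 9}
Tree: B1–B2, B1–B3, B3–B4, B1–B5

A tree decomposition must satisfy three properties: every vertex lies in some bag; for every edge, both endpoints lie together in some bag; and for every vertex, the bags containing it form a connected subtree. Here vertex 2 appears in no bag, so the decomposition is invalid.

No — vertex 2 appears in no bag.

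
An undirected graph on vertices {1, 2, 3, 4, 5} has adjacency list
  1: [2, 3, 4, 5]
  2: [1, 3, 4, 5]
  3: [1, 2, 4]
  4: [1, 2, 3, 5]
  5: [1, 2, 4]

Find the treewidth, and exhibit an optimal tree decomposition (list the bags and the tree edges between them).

Every bag has size at most 4, so the width is 4 − 1 = 3 and tw(G) ≤ 3. For the lower bound, the 4 vertices {1, 2, 3, 4} are pairwise adjacent, and any tree decomposition puts a clique entirely inside one bag — forcing width ≥ 3. Combining the bounds, tw(G) = 3.

Treewidth 3.
Bags: B1 = {1, 2, 4, 5}  B2 = {1, 2, 3, 4}
Tree: B1–B2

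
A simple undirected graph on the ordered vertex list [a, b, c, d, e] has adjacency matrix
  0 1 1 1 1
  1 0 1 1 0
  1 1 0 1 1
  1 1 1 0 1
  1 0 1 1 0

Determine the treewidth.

A width-3 tree decomposition is:
Bags: B1 = {a, b, c, d}  B2 = {a, c, d, e}
Tree: B1–B2
Every bag has size at most 4, so the width is 4 − 1 = 3 and tw(G) ≤ 3. For the lower bound, the 4 vertices {a, c, d, e} are pairwise adjacent, and any tree decomposition puts a clique entirely inside one bag — forcing width ≥ 3. The upper and lower bounds meet at 3, so that is the treewidth.

3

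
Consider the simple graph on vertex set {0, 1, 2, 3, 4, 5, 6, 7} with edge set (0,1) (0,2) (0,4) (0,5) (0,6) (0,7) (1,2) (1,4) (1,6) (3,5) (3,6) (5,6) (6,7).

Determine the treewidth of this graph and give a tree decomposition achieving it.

The largest bag has 3 vertices, giving width 2; this decomposition certifies tw(G) ≤ 2. For the lower bound, the 3 vertices {0, 1, 2} are pairwise adjacent, and any tree decomposition puts a clique entirely inside one bag — forcing width ≥ 2. Combining the bounds, tw(G) = 2.

Treewidth 2.
One optimal decomposition is:
Bags: B1 = {3, 5, 6}  B2 = {0, 5, 6}  B3 = {0, 1, 6}  B4 = {0, 1, 2}  B5 = {0, 1, 4}  B6 = {0, 6, 7}
Tree: B1–B2, B2–B3, B3–B4, B4–B5, B3–B6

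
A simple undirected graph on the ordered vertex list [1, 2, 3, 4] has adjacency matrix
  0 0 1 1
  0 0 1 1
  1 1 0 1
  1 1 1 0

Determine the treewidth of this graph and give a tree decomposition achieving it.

Each bag holds 3 vertices, so the decomposition has width 2, which upper-bounds the treewidth. Conversely, {1, 3, 4} is a clique of size 3, and the vertices of any clique must share a bag in every tree decomposition; so some bag has ≥ 3 vertices and tw(G) ≥ 2. The upper and lower bounds meet at 2, so that is the treewidth.

Treewidth 2.
One optimal decomposition is:
Bags: B1 = {1, 3, 4}  B2 = {2, 3, 4}
Tree: B1–B2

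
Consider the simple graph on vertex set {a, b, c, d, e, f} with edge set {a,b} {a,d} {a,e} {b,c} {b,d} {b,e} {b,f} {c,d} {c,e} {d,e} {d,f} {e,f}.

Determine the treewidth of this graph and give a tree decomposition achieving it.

The largest bag has 4 vertices, giving width 3; this decomposition certifies tw(G) ≤ 3. Conversely, {a, b, d, e} is a clique of size 4, and the vertices of any clique must share a bag in every tree decomposition; so some bag has ≥ 4 vertices and tw(G) ≥ 3. Hence tw(G) = 3 exactly.

Treewidth 3.
Bags: B1 = {b, c, d, e}  B2 = {b, d, e, f}  B3 = {a, b, d, e}
Tree: B1–B2, B1–B3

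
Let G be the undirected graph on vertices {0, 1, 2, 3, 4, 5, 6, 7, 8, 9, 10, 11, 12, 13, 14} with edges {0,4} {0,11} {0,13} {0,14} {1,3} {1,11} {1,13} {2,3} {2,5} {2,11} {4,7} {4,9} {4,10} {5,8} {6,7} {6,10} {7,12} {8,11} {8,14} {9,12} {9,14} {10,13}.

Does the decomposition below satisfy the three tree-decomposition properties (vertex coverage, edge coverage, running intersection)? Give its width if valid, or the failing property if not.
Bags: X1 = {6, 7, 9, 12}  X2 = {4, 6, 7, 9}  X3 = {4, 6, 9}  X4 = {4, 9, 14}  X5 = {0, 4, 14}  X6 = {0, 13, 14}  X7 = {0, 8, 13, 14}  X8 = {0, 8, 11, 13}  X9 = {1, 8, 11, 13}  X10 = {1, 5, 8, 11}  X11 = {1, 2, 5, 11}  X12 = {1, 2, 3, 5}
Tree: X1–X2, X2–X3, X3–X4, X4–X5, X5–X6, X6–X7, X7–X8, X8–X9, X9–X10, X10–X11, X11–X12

A tree decomposition must satisfy three properties: every vertex lies in some bag; for every edge, both endpoints lie together in some bag; and for every vertex, the bags containing it form a connected subtree. Here vertex 10 appears in no bag, so the decomposition is invalid.

No — vertex 10 appears in no bag.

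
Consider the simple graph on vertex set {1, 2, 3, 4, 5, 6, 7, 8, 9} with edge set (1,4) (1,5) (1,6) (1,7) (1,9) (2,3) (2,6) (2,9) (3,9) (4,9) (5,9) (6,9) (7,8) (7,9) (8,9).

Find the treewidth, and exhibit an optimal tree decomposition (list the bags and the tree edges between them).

Every bag has size at most 3, so the width is 3 − 1 = 2 and tw(G) ≤ 2. On the other hand G contains the 3-clique {7, 8, 9}. A clique must lie in a single bag of any decomposition, so no decomposition can have width below 2. The upper and lower bounds meet at 2, so that is the treewidth.

Treewidth 2.
One such decomposition:
Bags: B1 = {1, 6, 9}  B2 = {2, 6, 9}  B3 = {1, 5, 9}  B4 = {1, 7, 9}  B5 = {1, 4, 9}  B6 = {7, 8, 9}  B7 = {2, 3, 9}
Tree: B1–B2, B1–B3, B1–B4, B1–B5, B4–B6, B2–B7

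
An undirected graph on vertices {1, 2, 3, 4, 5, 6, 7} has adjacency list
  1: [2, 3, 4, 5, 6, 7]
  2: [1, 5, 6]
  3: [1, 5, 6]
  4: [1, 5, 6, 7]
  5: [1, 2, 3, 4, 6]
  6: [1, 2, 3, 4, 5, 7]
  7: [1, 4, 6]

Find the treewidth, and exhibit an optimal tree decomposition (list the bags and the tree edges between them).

The largest bag has 4 vertices, giving width 3; this decomposition certifies tw(G) ≤ 3. For the lower bound, the 4 vertices {1, 2, 5, 6} are pairwise adjacent, and any tree decomposition puts a clique entirely inside one bag — forcing width ≥ 3. Combining the bounds, tw(G) = 3.

Treewidth 3.
One optimal decomposition is:
Bags: B1 = {1, 4, 6, 7}  B2 = {1, 4, 5, 6}  B3 = {1, 2, 5, 6}  B4 = {1, 3, 5, 6}
Tree: B1–B2, B2–B3, B2–B4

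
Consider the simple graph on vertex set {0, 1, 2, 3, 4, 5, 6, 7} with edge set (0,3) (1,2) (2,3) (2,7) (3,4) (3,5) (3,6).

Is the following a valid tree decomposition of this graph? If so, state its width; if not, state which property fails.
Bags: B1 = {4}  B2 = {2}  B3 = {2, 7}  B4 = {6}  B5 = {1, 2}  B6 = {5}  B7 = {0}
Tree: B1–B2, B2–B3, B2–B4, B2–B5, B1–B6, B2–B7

No — vertex 3 appears in no bag.

A tree decomposition must satisfy three properties: every vertex lies in some bag; for every edge, both endpoints lie together in some bag; and for every vertex, the bags containing it form a connected subtree. Here vertex 3 appears in no bag, so the decomposition is invalid.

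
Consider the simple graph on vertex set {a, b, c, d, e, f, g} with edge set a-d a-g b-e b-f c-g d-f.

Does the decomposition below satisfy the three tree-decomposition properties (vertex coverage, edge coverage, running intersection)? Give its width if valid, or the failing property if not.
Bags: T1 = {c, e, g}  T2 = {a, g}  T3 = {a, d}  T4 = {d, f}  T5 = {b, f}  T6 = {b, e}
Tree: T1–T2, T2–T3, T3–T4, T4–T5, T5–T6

A tree decomposition must satisfy three properties: every vertex lies in some bag; for every edge, both endpoints lie together in some bag; and for every vertex, the bags containing it form a connected subtree. Here bags containing vertex e are not connected in the tree, so the decomposition is invalid.

No — bags containing vertex e are not connected in the tree.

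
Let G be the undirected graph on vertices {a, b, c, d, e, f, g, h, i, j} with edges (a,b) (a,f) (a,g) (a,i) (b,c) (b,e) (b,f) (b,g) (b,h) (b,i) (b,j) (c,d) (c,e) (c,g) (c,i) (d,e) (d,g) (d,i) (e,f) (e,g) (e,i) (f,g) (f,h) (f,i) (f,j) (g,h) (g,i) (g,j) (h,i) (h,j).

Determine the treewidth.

A width-4 tree decomposition is:
Bags: B1 = {b, e, f, g, i}  B2 = {b, c, e, g, i}  B3 = {b, f, g, h, i}  B4 = {c, d, e, g, i}  B5 = {b, f, g, h, j}  B6 = {a, b, f, g, i}
Tree: B1–B2, B1–B3, B2–B4, B3–B5, B3–B6
Every bag has size at most 5, so the width is 5 − 1 = 4 and tw(G) ≤ 4. On the other hand G contains the 5-clique {c, d, e, g, i}. A clique must lie in a single bag of any decomposition, so no decomposition can have width below 4. The upper and lower bounds meet at 4, so that is the treewidth.

4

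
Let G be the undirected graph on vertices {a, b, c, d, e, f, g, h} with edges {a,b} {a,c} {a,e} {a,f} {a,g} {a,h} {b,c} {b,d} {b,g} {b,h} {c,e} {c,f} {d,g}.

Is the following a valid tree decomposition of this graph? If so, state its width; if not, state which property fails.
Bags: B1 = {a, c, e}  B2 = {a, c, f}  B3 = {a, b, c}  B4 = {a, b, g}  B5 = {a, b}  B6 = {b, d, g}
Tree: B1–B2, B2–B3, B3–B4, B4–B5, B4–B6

A tree decomposition must satisfy three properties: every vertex lies in some bag; for every edge, both endpoints lie together in some bag; and for every vertex, the bags containing it form a connected subtree. Here vertex h appears in no bag, so the decomposition is invalid.

No — vertex h appears in no bag.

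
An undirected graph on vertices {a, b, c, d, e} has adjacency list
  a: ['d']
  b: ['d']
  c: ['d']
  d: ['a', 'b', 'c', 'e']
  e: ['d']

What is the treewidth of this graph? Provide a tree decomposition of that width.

Every bag has size at most 2, so the width is 2 − 1 = 1 and tw(G) ≤ 1. Any graph with an edge has treewidth ≥ 1, and G has the edge e–d. Therefore the treewidth is 1.

Treewidth 1.
One optimal decomposition is:
Bags: B1 = {d, e}  B2 = {c, d}  B3 = {a, d}  B4 = {b, d}
Tree: B1–B2, B2–B3, B2–B4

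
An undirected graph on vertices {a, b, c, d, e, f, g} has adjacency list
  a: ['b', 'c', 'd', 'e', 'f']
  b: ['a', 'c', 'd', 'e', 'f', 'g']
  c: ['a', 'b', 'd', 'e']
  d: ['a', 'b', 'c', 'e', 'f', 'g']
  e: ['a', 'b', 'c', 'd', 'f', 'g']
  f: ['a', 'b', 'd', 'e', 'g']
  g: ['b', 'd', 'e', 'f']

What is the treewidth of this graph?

4

A width-4 tree decomposition is:
Bags: B1 = {a, b, d, e, f}  B2 = {a, b, c, d, e}  B3 = {b, d, e, f, g}
Tree: B1–B2, B1–B3
Each bag holds 5 vertices, so the decomposition has width 4, which upper-bounds the treewidth. Conversely, {a, b, c, d, e} is a clique of size 5, and the vertices of any clique must share a bag in every tree decomposition; so some bag has ≥ 5 vertices and tw(G) ≥ 4. Therefore the treewidth is 4.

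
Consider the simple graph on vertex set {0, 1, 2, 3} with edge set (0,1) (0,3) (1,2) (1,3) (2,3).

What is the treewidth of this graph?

2

A width-2 tree decomposition is:
Bags: B1 = {1, 2, 3}  B2 = {0, 1, 3}
Tree: B1–B2
Every bag has size at most 3, so the width is 3 − 1 = 2 and tw(G) ≤ 2. On the other hand G contains the 3-clique {0, 1, 3}. A clique must lie in a single bag of any decomposition, so no decomposition can have width below 2. Combining the bounds, tw(G) = 2.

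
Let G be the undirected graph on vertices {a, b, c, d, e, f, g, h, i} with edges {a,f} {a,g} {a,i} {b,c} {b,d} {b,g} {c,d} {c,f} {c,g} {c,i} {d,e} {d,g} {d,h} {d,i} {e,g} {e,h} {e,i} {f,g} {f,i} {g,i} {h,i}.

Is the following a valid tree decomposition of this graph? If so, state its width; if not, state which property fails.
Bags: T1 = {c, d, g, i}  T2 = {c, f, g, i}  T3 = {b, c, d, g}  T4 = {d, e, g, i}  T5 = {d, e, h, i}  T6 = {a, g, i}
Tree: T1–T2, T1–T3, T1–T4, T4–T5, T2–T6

A tree decomposition must satisfy three properties: every vertex lies in some bag; for every edge, both endpoints lie together in some bag; and for every vertex, the bags containing it form a connected subtree. Here edge (f,a) lies in no bag, so the decomposition is invalid.

No — edge (f,a) lies in no bag.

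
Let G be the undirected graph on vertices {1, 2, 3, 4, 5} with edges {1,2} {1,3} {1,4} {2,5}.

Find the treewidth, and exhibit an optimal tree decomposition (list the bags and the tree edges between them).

Treewidth 1.
One such decomposition:
Bags: B1 = {2, 5}  B2 = {1, 2}  B3 = {1, 3}  B4 = {1, 4}
Tree: B1–B2, B2–B3, B3–B4

Each bag holds 2 vertices, so the decomposition has width 1, which upper-bounds the treewidth. Since G has at least one edge (e.g. 2–5), it is not an edgeless graph, so tw(G) ≥ 1. Hence tw(G) = 1 exactly.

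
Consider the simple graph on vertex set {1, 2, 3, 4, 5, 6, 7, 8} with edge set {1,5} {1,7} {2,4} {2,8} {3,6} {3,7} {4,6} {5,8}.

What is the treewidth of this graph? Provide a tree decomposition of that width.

The largest bag has 3 vertices, giving width 2; this decomposition certifies tw(G) ≤ 2. The edges 6–4–2–8–5–1–7–3–6 form a cycle, so G is not a tree and its treewidth is at least 2. The upper and lower bounds meet at 2, so that is the treewidth.

Treewidth 2.
Bags: B1 = {2, 4, 6}  B2 = {2, 6, 8}  B3 = {5, 6, 8}  B4 = {1, 5, 6}  B5 = {1, 6, 7}  B6 = {3, 6, 7}
Tree: B1–B2, B2–B3, B3–B4, B4–B5, B5–B6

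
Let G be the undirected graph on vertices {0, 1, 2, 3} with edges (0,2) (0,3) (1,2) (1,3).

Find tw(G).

2

A width-2 tree decomposition is:
Bags: B1 = {0, 1, 3}  B2 = {0, 1, 2}
Tree: B1–B2
The largest bag has 3 vertices, giving width 2; this decomposition certifies tw(G) ≤ 2. The edges 0–3–1–2–0 form a cycle, so G is not a tree and its treewidth is at least 2. Therefore the treewidth is 2.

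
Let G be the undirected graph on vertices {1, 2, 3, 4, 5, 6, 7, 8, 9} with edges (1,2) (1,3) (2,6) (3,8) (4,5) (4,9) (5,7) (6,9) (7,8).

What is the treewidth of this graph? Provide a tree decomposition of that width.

The largest bag has 3 vertices, giving width 2; this decomposition certifies tw(G) ≤ 2. For the lower bound, G contains the cycle 8–7–5–4–9–6–2–1–3–8, so G is not a forest; only forests have treewidth ≤ 1, hence tw(G) ≥ 2. Therefore the treewidth is 2.

Treewidth 2.
One such decomposition:
Bags: B1 = {5, 7, 8}  B2 = {4, 5, 8}  B3 = {4, 8, 9}  B4 = {6, 8, 9}  B5 = {2, 6, 8}  B6 = {1, 2, 8}  B7 = {1, 3, 8}
Tree: B1–B2, B2–B3, B3–B4, B4–B5, B5–B6, B6–B7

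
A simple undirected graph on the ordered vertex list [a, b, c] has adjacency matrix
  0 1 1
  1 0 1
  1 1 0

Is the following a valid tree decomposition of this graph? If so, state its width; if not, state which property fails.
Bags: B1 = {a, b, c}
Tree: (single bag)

Checking the three conditions: (i) the bags cover all of {a, b, c}; (ii) for each edge, some bag contains both endpoints; (iii) the bags containing any fixed vertex form a subtree. All hold, so the decomposition is valid with width 3 − 1 = 2.

Yes; width 2.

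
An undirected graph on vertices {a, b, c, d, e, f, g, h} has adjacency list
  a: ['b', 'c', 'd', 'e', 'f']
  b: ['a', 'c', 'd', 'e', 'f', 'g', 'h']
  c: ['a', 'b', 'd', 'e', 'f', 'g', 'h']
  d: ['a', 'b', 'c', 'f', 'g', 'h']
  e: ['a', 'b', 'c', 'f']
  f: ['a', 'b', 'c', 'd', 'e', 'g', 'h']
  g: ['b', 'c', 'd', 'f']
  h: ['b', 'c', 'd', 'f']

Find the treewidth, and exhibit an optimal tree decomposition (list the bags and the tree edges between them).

The largest bag has 5 vertices, giving width 4; this decomposition certifies tw(G) ≤ 4. For the lower bound, the 5 vertices {b, c, d, f, g} are pairwise adjacent, and any tree decomposition puts a clique entirely inside one bag — forcing width ≥ 4. Hence tw(G) = 4 exactly.

Treewidth 4.
Bags: B1 = {a, b, c, d, f}  B2 = {b, c, d, f, h}  B3 = {a, b, c, e, f}  B4 = {b, c, d, f, g}
Tree: B1–B2, B1–B3, B2–B4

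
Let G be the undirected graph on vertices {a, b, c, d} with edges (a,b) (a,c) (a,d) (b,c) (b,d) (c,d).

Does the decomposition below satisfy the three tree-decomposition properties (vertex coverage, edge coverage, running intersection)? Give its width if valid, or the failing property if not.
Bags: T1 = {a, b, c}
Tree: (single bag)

No — vertex d appears in no bag.

A tree decomposition must satisfy three properties: every vertex lies in some bag; for every edge, both endpoints lie together in some bag; and for every vertex, the bags containing it form a connected subtree. Here vertex d appears in no bag, so the decomposition is invalid.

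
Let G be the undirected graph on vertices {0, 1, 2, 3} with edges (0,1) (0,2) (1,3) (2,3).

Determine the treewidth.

2

A width-2 tree decomposition is:
Bags: B1 = {0, 1, 3}  B2 = {0, 2, 3}
Tree: B1–B2
Each bag holds 3 vertices, so the decomposition has width 2, which upper-bounds the treewidth. For the lower bound, G contains the cycle 3–1–0–2–3, so G is not a forest; only forests have treewidth ≤ 1, hence tw(G) ≥ 2. Therefore the treewidth is 2.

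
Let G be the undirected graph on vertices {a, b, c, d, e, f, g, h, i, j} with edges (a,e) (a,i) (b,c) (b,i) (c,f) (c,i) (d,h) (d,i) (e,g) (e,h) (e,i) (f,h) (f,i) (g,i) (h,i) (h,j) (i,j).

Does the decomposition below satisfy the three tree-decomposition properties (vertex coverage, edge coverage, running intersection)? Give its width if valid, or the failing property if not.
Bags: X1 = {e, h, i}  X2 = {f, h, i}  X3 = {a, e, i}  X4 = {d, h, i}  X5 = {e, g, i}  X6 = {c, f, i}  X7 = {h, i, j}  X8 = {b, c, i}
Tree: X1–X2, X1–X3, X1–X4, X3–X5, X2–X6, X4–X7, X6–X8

Yes; width 2.

Checking the three conditions: (i) the bags cover all of {a, b, c, d, e, f, g, h, i, j}; (ii) for each edge, some bag contains both endpoints; (iii) the bags containing any fixed vertex form a subtree. All hold, so the decomposition is valid with width 3 − 1 = 2.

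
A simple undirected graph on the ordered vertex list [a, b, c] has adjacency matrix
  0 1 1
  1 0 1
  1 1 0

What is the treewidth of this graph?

A width-2 tree decomposition is:
Bags: B1 = {a, b, c}
Tree: (single bag)
A single bag containing all 3 vertices is trivially a valid decomposition of width 2. For the lower bound, the 3 vertices {a, b, c} are pairwise adjacent, and any tree decomposition puts a clique entirely inside one bag — forcing width ≥ 2. Combining the bounds, tw(G) = 2.

2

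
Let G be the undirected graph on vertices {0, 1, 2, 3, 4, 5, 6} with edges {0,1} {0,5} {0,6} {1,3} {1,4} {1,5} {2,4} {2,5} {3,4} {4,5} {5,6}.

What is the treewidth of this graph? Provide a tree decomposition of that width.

Treewidth 2.
One such decomposition:
Bags: B1 = {2, 4, 5}  B2 = {1, 4, 5}  B3 = {1, 3, 4}  B4 = {0, 1, 5}  B5 = {0, 5, 6}
Tree: B1–B2, B2–B3, B2–B4, B4–B5

Every bag has size at most 3, so the width is 3 − 1 = 2 and tw(G) ≤ 2. On the other hand G contains the 3-clique {1, 3, 4}. A clique must lie in a single bag of any decomposition, so no decomposition can have width below 2. The upper and lower bounds meet at 2, so that is the treewidth.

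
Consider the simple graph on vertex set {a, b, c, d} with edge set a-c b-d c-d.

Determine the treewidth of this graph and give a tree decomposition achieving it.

Treewidth 1.
Bags: B1 = {b, d}  B2 = {c, d}  B3 = {a, c}
Tree: B1–B2, B2–B3

The largest bag has 2 vertices, giving width 1; this decomposition certifies tw(G) ≤ 1. Since G has at least one edge (e.g. b–d), it is not an edgeless graph, so tw(G) ≥ 1. Combining the bounds, tw(G) = 1.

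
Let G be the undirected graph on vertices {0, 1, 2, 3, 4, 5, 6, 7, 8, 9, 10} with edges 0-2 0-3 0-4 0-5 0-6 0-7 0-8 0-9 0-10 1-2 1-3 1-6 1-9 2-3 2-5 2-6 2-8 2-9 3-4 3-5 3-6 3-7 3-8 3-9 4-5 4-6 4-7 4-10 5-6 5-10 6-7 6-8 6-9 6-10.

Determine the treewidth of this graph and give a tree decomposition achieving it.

The largest bag has 5 vertices, giving width 4; this decomposition certifies tw(G) ≤ 4. Conversely, {0, 4, 5, 6, 10} is a clique of size 5, and the vertices of any clique must share a bag in every tree decomposition; so some bag has ≥ 5 vertices and tw(G) ≥ 4. The upper and lower bounds meet at 4, so that is the treewidth.

Treewidth 4.
Bags: B1 = {0, 4, 5, 6, 10}  B2 = {0, 3, 4, 5, 6}  B3 = {0, 2, 3, 5, 6}  B4 = {0, 2, 3, 6, 9}  B5 = {0, 2, 3, 6, 8}  B6 = {1, 2, 3, 6, 9}  B7 = {0, 3, 4, 6, 7}
Tree: B1–B2, B2–B3, B3–B4, B3–B5, B4–B6, B2–B7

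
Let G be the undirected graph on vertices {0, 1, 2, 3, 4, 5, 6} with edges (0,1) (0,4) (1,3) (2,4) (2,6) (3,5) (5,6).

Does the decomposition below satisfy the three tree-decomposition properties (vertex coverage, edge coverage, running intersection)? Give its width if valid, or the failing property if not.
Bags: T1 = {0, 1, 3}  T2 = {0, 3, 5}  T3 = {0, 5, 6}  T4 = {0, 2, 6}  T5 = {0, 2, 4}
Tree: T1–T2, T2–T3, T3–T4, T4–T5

Yes; width 2.

Checking the three conditions: (i) the bags cover all of {0, 1, 2, 3, 4, 5, 6}; (ii) for each edge, some bag contains both endpoints; (iii) the bags containing any fixed vertex form a subtree. All hold, so the decomposition is valid with width 3 − 1 = 2.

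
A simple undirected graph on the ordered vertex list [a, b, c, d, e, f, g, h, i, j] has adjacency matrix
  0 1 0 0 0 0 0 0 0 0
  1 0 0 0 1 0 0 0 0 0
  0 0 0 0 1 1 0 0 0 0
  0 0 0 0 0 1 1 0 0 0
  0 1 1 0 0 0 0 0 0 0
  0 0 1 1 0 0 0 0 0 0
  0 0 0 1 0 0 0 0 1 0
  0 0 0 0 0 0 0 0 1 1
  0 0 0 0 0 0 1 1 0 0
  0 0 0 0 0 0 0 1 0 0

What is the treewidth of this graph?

A width-1 tree decomposition is:
Bags: B1 = {a, b}  B2 = {b, e}  B3 = {c, e}  B4 = {c, f}  B5 = {d, f}  B6 = {d, g}  B7 = {g, i}  B8 = {h, i}  B9 = {h, j}
Tree: B1–B2, B2–B3, B3–B4, B4–B5, B5–B6, B6–B7, B7–B8, B8–B9
Each bag holds 2 vertices, so the decomposition has width 1, which upper-bounds the treewidth. Since G has at least one edge (e.g. a–b), it is not an edgeless graph, so tw(G) ≥ 1. Combining the bounds, tw(G) = 1.

1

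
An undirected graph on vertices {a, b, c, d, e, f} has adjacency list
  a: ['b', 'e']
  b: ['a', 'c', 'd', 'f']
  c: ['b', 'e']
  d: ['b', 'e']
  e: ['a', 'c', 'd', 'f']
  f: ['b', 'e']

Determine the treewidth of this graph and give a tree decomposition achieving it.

Treewidth 2.
One such decomposition:
Bags: B1 = {a, b, e}  B2 = {b, d, e}  B3 = {b, e, f}  B4 = {b, c, e}
Tree: B1–B2, B2–B3, B3–B4

Every bag has size at most 3, so the width is 3 − 1 = 2 and tw(G) ≤ 2. The edges a–e–d–b–a form a cycle, so G is not a tree and its treewidth is at least 2. Therefore the treewidth is 2.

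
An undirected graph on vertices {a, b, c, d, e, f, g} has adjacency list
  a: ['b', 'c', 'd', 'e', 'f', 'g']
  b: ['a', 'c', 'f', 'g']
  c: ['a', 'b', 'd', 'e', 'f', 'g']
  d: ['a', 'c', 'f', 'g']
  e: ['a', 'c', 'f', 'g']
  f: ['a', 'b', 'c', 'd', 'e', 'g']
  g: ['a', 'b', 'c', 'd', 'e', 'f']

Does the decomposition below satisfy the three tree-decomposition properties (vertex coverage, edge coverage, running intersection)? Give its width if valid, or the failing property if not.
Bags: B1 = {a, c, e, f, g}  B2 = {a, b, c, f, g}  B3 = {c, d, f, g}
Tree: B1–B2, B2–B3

No — edge (a,d) lies in no bag.

A tree decomposition must satisfy three properties: every vertex lies in some bag; for every edge, both endpoints lie together in some bag; and for every vertex, the bags containing it form a connected subtree. Here edge (a,d) lies in no bag, so the decomposition is invalid.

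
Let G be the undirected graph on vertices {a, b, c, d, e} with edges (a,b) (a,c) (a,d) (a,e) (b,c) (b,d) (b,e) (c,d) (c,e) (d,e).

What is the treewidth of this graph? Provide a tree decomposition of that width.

Treewidth 4.
Bags: B1 = {a, b, c, d, e}
Tree: (single bag)

With just one bag of size 5, the width is 5 − 1 = 4, so tw(G) ≤ 4. For the lower bound, the 5 vertices {a, b, c, d, e} are pairwise adjacent, and any tree decomposition puts a clique entirely inside one bag — forcing width ≥ 4. The upper and lower bounds meet at 4, so that is the treewidth.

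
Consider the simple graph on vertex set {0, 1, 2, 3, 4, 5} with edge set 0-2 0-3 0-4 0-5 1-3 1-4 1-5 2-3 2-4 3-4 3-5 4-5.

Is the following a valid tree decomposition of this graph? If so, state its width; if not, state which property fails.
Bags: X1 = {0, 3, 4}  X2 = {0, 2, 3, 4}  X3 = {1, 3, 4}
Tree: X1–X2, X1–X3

A tree decomposition must satisfy three properties: every vertex lies in some bag; for every edge, both endpoints lie together in some bag; and for every vertex, the bags containing it form a connected subtree. Here vertex 5 appears in no bag, so the decomposition is invalid.

No — vertex 5 appears in no bag.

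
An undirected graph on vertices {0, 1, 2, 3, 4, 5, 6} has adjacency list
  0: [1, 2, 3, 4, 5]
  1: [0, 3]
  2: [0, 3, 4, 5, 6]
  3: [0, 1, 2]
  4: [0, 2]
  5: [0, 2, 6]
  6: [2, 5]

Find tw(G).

2

A width-2 tree decomposition is:
Bags: B1 = {0, 2, 5}  B2 = {0, 2, 4}  B3 = {0, 2, 3}  B4 = {0, 1, 3}  B5 = {2, 5, 6}
Tree: B1–B2, B2–B3, B3–B4, B1–B5
The largest bag has 3 vertices, giving width 2; this decomposition certifies tw(G) ≤ 2. On the other hand G contains the 3-clique {0, 1, 3}. A clique must lie in a single bag of any decomposition, so no decomposition can have width below 2. Therefore the treewidth is 2.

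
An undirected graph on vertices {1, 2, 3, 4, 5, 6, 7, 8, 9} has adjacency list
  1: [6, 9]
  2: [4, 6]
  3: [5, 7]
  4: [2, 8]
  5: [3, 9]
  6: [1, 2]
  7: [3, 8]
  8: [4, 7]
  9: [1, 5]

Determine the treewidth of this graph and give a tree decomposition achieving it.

Treewidth 2.
One optimal decomposition is:
Bags: B1 = {4, 7, 8}  B2 = {3, 4, 7}  B3 = {3, 4, 5}  B4 = {4, 5, 9}  B5 = {1, 4, 9}  B6 = {1, 4, 6}  B7 = {2, 4, 6}
Tree: B1–B2, B2–B3, B3–B4, B4–B5, B5–B6, B6–B7

The largest bag has 3 vertices, giving width 2; this decomposition certifies tw(G) ≤ 2. Since 4–8–7–3–5–9–1–6–2–4 is a cycle in G, G is not acyclic. Forests are exactly the graphs of treewidth ≤ 1, so tw(G) ≥ 2. Combining the bounds, tw(G) = 2.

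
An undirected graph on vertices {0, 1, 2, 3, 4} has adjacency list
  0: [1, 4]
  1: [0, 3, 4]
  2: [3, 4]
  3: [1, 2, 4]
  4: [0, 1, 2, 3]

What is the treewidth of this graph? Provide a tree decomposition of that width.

Treewidth 2.
Bags: B1 = {1, 3, 4}  B2 = {2, 3, 4}  B3 = {0, 1, 4}
Tree: B1–B2, B1–B3

The largest bag has 3 vertices, giving width 2; this decomposition certifies tw(G) ≤ 2. For the lower bound, the 3 vertices {0, 1, 4} are pairwise adjacent, and any tree decomposition puts a clique entirely inside one bag — forcing width ≥ 2. The upper and lower bounds meet at 2, so that is the treewidth.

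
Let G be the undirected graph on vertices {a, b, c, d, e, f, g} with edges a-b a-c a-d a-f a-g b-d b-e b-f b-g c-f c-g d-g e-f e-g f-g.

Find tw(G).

3

A width-3 tree decomposition is:
Bags: B1 = {a, c, f, g}  B2 = {a, b, f, g}  B3 = {b, e, f, g}  B4 = {a, b, d, g}
Tree: B1–B2, B2–B3, B2–B4
The largest bag has 4 vertices, giving width 3; this decomposition certifies tw(G) ≤ 3. For the lower bound, the 4 vertices {a, b, d, g} are pairwise adjacent, and any tree decomposition puts a clique entirely inside one bag — forcing width ≥ 3. Therefore the treewidth is 3.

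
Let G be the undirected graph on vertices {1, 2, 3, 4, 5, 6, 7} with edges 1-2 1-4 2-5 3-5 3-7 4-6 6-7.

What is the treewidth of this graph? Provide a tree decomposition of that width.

Treewidth 2.
One such decomposition:
Bags: B1 = {3, 5, 7}  B2 = {5, 6, 7}  B3 = {4, 5, 6}  B4 = {1, 4, 5}  B5 = {1, 2, 5}
Tree: B1–B2, B2–B3, B3–B4, B4–B5

Each bag holds 3 vertices, so the decomposition has width 2, which upper-bounds the treewidth. The edges 5–3–7–6–4–1–2–5 form a cycle, so G is not a tree and its treewidth is at least 2. The upper and lower bounds meet at 2, so that is the treewidth.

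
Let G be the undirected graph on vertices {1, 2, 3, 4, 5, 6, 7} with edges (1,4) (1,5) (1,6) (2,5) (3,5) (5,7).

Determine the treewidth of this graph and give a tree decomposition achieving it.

Treewidth 1.
Bags: B1 = {1, 6}  B2 = {1, 4}  B3 = {1, 5}  B4 = {3, 5}  B5 = {5, 7}  B6 = {2, 5}
Tree: B1–B2, B2–B3, B3–B4, B4–B5, B5–B6

Every bag has size at most 2, so the width is 2 − 1 = 1 and tw(G) ≤ 1. Any graph with an edge has treewidth ≥ 1, and G has the edge 1–6. The upper and lower bounds meet at 1, so that is the treewidth.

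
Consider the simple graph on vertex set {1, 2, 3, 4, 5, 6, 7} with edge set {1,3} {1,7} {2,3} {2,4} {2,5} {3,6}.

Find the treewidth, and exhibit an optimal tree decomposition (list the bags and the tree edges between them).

Treewidth 1.
Bags: B1 = {2, 3}  B2 = {1, 3}  B3 = {2, 5}  B4 = {3, 6}  B5 = {2, 4}  B6 = {1, 7}
Tree: B1–B2, B1–B3, B2–B4, B3–B5, B2–B6

Each bag holds 2 vertices, so the decomposition has width 1, which upper-bounds the treewidth. G has an edge, so its treewidth is at least 1. Therefore the treewidth is 1.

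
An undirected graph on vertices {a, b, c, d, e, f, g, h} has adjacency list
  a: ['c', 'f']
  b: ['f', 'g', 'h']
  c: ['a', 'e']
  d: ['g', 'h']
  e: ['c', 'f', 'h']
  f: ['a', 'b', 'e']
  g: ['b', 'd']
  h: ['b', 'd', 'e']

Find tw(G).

A width-2 tree decomposition is:
Bags: B1 = {a, c, e}  B2 = {a, e, f}  B3 = {e, f, h}  B4 = {b, f, h}  B5 = {b, d, h}  B6 = {b, d, g}
Tree: B1–B2, B2–B3, B3–B4, B4–B5, B5–B6
Each bag holds 3 vertices, so the decomposition has width 2, which upper-bounds the treewidth. For the lower bound, G contains the cycle c–a–f–e–c, so G is not a forest; only forests have treewidth ≤ 1, hence tw(G) ≥ 2. Hence tw(G) = 2 exactly.

2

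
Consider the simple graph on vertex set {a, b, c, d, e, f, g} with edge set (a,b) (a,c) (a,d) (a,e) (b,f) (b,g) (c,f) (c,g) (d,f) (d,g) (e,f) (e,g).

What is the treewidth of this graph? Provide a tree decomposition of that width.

Every bag has size at most 4, so the width is 4 − 1 = 3 and tw(G) ≤ 3. For the lower bound: the 4 vertex sets {e,g}, {b,f}, {a}, {c} are disjoint, each induces a connected subgraph, and every pair is joined by at least one edge of G. Contracting each set to a single vertex therefore yields K_{4} as a minor, and since treewidth is minor-monotone, tw(G) ≥ tw(K_{4}) = 3. Hence tw(G) = 3 exactly.

Treewidth 3.
Bags: B1 = {a, e, f, g}  B2 = {a, b, f, g}  B3 = {a, c, f, g}  B4 = {a, d, f, g}
Tree: B1–B2, B2–B3, B3–B4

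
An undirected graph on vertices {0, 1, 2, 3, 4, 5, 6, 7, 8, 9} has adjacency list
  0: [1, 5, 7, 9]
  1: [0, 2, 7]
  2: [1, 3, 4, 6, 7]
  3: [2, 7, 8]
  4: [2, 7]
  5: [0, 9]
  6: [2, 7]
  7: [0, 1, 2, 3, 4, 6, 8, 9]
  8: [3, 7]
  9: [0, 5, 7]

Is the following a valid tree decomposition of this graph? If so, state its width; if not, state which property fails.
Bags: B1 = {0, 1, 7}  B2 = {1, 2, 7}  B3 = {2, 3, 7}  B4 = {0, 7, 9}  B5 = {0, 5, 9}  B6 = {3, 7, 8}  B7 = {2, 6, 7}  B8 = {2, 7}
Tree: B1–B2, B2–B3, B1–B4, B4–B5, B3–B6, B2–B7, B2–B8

A tree decomposition must satisfy three properties: every vertex lies in some bag; for every edge, both endpoints lie together in some bag; and for every vertex, the bags containing it form a connected subtree. Here vertex 4 appears in no bag, so the decomposition is invalid.

No — vertex 4 appears in no bag.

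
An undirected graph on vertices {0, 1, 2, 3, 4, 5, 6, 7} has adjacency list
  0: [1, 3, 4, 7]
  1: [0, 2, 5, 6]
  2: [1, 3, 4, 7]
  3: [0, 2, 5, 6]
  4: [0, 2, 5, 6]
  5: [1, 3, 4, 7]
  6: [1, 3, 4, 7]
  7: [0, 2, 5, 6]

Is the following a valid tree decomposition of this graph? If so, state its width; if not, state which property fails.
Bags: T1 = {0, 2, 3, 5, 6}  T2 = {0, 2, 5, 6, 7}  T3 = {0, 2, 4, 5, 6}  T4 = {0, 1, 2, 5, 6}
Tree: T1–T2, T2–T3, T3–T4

Yes; width 4.

Vertex coverage: the bags together contain {0, 1, 2, 3, 4, 5, 6, 7}, the full vertex set. Edge coverage: each edge of G has both endpoints in at least one bag. Running intersection: for every vertex, the bags containing it form a connected subtree. All three properties hold, so this is a valid tree decomposition of width max|bag| − 1 = 4, and hence tw(G) ≤ 4.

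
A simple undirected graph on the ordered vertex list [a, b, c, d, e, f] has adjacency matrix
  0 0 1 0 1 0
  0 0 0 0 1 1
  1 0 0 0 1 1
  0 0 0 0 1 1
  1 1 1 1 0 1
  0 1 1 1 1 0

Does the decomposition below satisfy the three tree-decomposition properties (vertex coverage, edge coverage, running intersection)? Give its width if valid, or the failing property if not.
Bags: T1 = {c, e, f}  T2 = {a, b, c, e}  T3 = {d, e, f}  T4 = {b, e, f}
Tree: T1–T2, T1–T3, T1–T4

No — bags containing vertex b are not connected in the tree.

A tree decomposition must satisfy three properties: every vertex lies in some bag; for every edge, both endpoints lie together in some bag; and for every vertex, the bags containing it form a connected subtree. Here bags containing vertex b are not connected in the tree, so the decomposition is invalid.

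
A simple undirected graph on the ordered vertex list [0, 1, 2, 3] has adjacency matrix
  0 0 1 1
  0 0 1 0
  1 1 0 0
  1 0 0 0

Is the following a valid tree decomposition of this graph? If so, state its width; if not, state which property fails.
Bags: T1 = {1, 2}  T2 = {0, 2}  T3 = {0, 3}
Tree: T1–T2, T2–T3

Checking the three conditions: (i) the bags cover all of {0, 1, 2, 3}; (ii) for each edge, some bag contains both endpoints; (iii) the bags containing any fixed vertex form a subtree. All hold, so the decomposition is valid with width 2 − 1 = 1.

Yes; width 1.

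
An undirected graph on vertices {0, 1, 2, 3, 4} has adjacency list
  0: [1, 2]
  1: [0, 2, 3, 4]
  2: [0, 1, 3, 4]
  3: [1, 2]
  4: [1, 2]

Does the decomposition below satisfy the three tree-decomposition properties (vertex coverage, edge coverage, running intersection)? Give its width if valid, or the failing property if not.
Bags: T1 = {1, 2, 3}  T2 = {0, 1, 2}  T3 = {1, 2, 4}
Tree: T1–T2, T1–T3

Yes; width 2.

Every vertex of G appears in some bag (union = {0, 1, 2, 3, 4}); every edge is covered by a bag; and for each vertex v the set of bags containing v is connected in the bag tree. The decomposition is therefore valid. The largest bag has 3 vertices, so the width is 2.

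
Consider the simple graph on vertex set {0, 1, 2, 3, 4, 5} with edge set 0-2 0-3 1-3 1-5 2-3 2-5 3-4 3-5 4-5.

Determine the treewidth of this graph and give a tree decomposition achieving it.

The largest bag has 3 vertices, giving width 2; this decomposition certifies tw(G) ≤ 2. Conversely, {0, 2, 3} is a clique of size 3, and the vertices of any clique must share a bag in every tree decomposition; so some bag has ≥ 3 vertices and tw(G) ≥ 2. Combining the bounds, tw(G) = 2.

Treewidth 2.
Bags: B1 = {2, 3, 5}  B2 = {3, 4, 5}  B3 = {0, 2, 3}  B4 = {1, 3, 5}
Tree: B1–B2, B1–B3, B1–B4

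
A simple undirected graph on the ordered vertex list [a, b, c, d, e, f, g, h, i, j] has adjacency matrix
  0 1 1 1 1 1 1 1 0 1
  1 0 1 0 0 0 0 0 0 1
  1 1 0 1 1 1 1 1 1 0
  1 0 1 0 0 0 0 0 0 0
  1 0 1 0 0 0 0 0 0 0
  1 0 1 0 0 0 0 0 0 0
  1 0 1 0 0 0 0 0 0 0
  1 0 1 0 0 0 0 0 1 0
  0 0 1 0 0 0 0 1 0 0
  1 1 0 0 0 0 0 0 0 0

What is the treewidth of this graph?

A width-2 tree decomposition is:
Bags: B1 = {a, c, e}  B2 = {a, c, h}  B3 = {a, c, f}  B4 = {a, c, d}  B5 = {a, b, c}  B6 = {c, h, i}  B7 = {a, c, g}  B8 = {a, b, j}
Tree: B1–B2, B1–B3, B1–B4, B3–B5, B2–B6, B4–B7, B5–B8
Every bag has size at most 3, so the width is 3 − 1 = 2 and tw(G) ≤ 2. Conversely, {a, b, j} is a clique of size 3, and the vertices of any clique must share a bag in every tree decomposition; so some bag has ≥ 3 vertices and tw(G) ≥ 2. Hence tw(G) = 2 exactly.

2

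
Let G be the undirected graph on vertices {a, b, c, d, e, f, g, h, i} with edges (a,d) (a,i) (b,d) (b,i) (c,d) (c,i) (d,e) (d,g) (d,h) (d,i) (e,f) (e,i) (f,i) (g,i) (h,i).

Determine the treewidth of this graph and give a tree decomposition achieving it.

Every bag has size at most 3, so the width is 3 − 1 = 2 and tw(G) ≤ 2. Conversely, {d, g, i} is a clique of size 3, and the vertices of any clique must share a bag in every tree decomposition; so some bag has ≥ 3 vertices and tw(G) ≥ 2. Therefore the treewidth is 2.

Treewidth 2.
Bags: B1 = {d, h, i}  B2 = {d, g, i}  B3 = {d, e, i}  B4 = {a, d, i}  B5 = {b, d, i}  B6 = {c, d, i}  B7 = {e, f, i}
Tree: B1–B2, B2–B3, B3–B4, B4–B5, B2–B6, B3–B7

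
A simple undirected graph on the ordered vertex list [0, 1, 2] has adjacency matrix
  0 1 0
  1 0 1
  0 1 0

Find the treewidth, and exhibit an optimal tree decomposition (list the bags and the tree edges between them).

Treewidth 1.
One optimal decomposition is:
Bags: B1 = {0, 1}  B2 = {1, 2}
Tree: B1–B2

Every bag has size at most 2, so the width is 2 − 1 = 1 and tw(G) ≤ 1. Since G has at least one edge (e.g. 0–1), it is not an edgeless graph, so tw(G) ≥ 1. The upper and lower bounds meet at 1, so that is the treewidth.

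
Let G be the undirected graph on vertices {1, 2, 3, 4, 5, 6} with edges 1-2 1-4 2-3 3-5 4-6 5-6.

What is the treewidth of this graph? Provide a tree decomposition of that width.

Treewidth 2.
Bags: B1 = {2, 3, 5}  B2 = {2, 5, 6}  B3 = {2, 4, 6}  B4 = {1, 2, 4}
Tree: B1–B2, B2–B3, B3–B4

The largest bag has 3 vertices, giving width 2; this decomposition certifies tw(G) ≤ 2. Since 2–3–5–6–4–1–2 is a cycle in G, G is not acyclic. Forests are exactly the graphs of treewidth ≤ 1, so tw(G) ≥ 2. Combining the bounds, tw(G) = 2.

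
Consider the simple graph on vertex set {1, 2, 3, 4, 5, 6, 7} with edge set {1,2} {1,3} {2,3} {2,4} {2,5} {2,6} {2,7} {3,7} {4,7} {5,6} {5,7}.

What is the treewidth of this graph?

A width-2 tree decomposition is:
Bags: B1 = {2, 4, 7}  B2 = {2, 5, 7}  B3 = {2, 3, 7}  B4 = {2, 5, 6}  B5 = {1, 2, 3}
Tree: B1–B2, B1–B3, B2–B4, B3–B5
Each bag holds 3 vertices, so the decomposition has width 2, which upper-bounds the treewidth. On the other hand G contains the 3-clique {1, 2, 3}. A clique must lie in a single bag of any decomposition, so no decomposition can have width below 2. Combining the bounds, tw(G) = 2.

2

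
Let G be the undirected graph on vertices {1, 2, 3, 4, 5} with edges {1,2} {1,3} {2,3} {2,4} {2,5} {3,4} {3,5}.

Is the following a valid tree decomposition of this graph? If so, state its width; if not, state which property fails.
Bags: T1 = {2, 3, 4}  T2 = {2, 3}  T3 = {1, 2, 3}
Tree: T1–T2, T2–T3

No — vertex 5 appears in no bag.

A tree decomposition must satisfy three properties: every vertex lies in some bag; for every edge, both endpoints lie together in some bag; and for every vertex, the bags containing it form a connected subtree. Here vertex 5 appears in no bag, so the decomposition is invalid.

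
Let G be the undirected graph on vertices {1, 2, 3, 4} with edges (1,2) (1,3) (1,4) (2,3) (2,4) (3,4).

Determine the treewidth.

A width-3 tree decomposition is:
Bags: B1 = {1, 2, 3, 4}
Tree: (single bag)
With just one bag of size 4, the width is 4 − 1 = 3, so tw(G) ≤ 3. On the other hand G contains the 4-clique {1, 2, 3, 4}. A clique must lie in a single bag of any decomposition, so no decomposition can have width below 3. Combining the bounds, tw(G) = 3.

3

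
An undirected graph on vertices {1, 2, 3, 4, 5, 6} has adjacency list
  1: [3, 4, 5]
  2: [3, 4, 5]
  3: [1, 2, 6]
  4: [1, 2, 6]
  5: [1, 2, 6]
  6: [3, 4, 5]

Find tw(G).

A width-3 tree decomposition is:
Bags: B1 = {3, 4, 5, 6}  B2 = {1, 3, 4, 5}  B3 = {2, 3, 4, 5}
Tree: B1–B2, B2–B3
The largest bag has 4 vertices, giving width 3; this decomposition certifies tw(G) ≤ 3. For the lower bound: the 4 vertex sets {3,6}, {1,5}, {4}, {2} are disjoint, each induces a connected subgraph, and every pair is joined by at least one edge of G. Contracting each set to a single vertex therefore yields K_{4} as a minor, and since treewidth is minor-monotone, tw(G) ≥ tw(K_{4}) = 3. Therefore the treewidth is 3.

3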